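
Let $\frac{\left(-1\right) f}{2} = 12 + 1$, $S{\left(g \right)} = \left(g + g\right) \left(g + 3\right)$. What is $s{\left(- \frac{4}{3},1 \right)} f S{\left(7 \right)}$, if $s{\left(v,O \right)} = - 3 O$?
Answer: $10920$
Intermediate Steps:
$S{\left(g \right)} = 2 g \left(3 + g\right)$
$f = -26$ ($f = - 2 \left(12 + 1\right) = \left(-2\right) 13 = -26$)
$s{\left(- \frac{4}{3},1 \right)} f S{\left(7 \right)} = \left(-3\right) 1 \left(-26\right) 2 \cdot 7 \left(3 + 7\right) = \left(-3\right) \left(-26\right) 2 \cdot 7 \cdot 10 = 78 \cdot 140 = 10920$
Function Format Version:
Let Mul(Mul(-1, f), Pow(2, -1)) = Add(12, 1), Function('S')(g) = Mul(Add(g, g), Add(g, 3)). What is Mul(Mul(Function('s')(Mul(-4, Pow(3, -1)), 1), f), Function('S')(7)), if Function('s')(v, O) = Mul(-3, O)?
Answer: 10920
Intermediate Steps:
Function('S')(g) = Mul(2, g, Add(3, g)) (Function('S')(g) = Mul(Mul(2, g), Add(3, g)) = Mul(2, g, Add(3, g)))
f = -26 (f = Mul(-2, Add(12, 1)) = Mul(-2, 13) = -26)
Mul(Mul(Function('s')(Mul(-4, Pow(3, -1)), 1), f), Function('S')(7)) = Mul(Mul(Mul(-3, 1), -26), Mul(2, 7, Add(3, 7))) = Mul(Mul(-3, -26), Mul(2, 7, 10)) = Mul(78, 140) = 10920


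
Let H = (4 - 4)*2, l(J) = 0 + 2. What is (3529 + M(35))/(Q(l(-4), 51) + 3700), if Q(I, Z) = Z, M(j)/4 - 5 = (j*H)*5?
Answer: 3549/3751 ≈ 0.94615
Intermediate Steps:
l(J) = 2
H = 0 (H = 0*2 = 0)
M(j) = 20 (M(j) = 20 + 4*((j*0)*5) = 20 + 4*(0*5) = 20 + 4*0 = 20 + 0 = 20)
(3529 + M(35))/(Q(l(-4), 51) + 3700) = (3529 + 20)/(51 + 3700) = 3549/3751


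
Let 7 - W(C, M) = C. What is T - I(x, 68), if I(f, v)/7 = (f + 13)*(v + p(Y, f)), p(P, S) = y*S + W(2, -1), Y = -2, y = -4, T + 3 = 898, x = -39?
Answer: 42573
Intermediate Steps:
T = 895 (T = -3 + 898 = 895)
W(C, M) = 7 - C
p(P, S) = 5 - 4*S (p(P, S) = -4*S + (7 - 1*2) = -4*S + (7 - 2) = -4*S + 5 = 5 - 4*S)
I(f, v) = 7*(13 + f)*(5 + v - 4*f) (I(f, v) = 7*((f + 13)*(v + (5 - 4*f))) = 7*((13 + f)*(5 + v - 4*f)) = 7*(13 + f)*(5 + v - 4*f))
T - I(x, 68) = 895 - (455 - 329*(-39) - 28*(-39)**2 + 91*68 + 7*(-39)*68) = 895 - (455 + 12831 - 28*1521 + 6188 - 18564) = 895 - (455 + 12831 - 42588 + 6188 - 18564) = 895 - 1*(-41678) = 895 + 41678 = 42573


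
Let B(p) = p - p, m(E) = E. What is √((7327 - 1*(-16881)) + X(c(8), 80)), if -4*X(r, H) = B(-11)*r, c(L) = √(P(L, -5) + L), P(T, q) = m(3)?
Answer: 4*√1513 ≈ 155.59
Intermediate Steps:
P(T, q) = 3
B(p) = 0
c(L) = √(3 + L)
X(r, H) = 0 (X(r, H) = -0*r = -¼*0 = 0)
√((7327 - 1*(-16881)) + X(c(8), 80)) = √((7327 - 1*(-16881)) + 0) = √((7327 + 16881) + 0) = √(24208 + 0) = √24208 = 4*√1513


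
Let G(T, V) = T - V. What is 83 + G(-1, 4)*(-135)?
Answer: 758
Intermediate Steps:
83 + G(-1, 4)*(-135) = 83 + (-1 - 1*4)*(-135) = 83 + (-1 - 4)*(-135) = 83 - 5*(-135) = 83 + 675 = 758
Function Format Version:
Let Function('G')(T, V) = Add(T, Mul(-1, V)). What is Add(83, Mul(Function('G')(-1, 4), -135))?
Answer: 758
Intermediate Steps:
Add(83, Mul(Function('G')(-1, 4), -135)) = Add(83, Mul(Add(-1, Mul(-1, 4)), -135)) = Add(83, Mul(Add(-1, -4), -135)) = Add(83, Mul(-5, -135)) = Add(83, 675) = 758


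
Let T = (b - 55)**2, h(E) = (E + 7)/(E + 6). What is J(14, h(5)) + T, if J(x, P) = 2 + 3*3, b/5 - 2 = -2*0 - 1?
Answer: 2511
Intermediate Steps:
h(E) = (7 + E)/(6 + E)
b = 5 (b = 10 + 5*(-2*0 - 1) = 10 + 5*(0 - 1) = 10 + 5*(-1) = 10 - 5 = 5)
J(x, P) = 11 (J(x, P) = 2 + 9 = 11)
T = 2500 (T = (5 - 55)**2 = (-50)**2 = 2500)
J(14, h(5)) + T = 11 + 2500 = 2511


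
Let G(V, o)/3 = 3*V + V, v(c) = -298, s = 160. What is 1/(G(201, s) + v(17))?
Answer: 1/2114 ≈ 0.00047304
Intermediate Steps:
G(V, o) = 12*V (G(V, o) = 3*(3*V + V) = 3*(4*V) = 12*V)
1/(G(201, s) + v(17)) = 1/(12*201 - 298) = 1/(2412 - 298) = 1/2114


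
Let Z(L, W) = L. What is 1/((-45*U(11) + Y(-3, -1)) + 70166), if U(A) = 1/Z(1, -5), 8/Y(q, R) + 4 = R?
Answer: 5/350597 ≈ 1.4261e-5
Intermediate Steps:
Y(q, R) = 8/(-4 + R)
U(A) = 1 (U(A) = 1/1 = 1)
1/((-45*U(11) + Y(-3, -1)) + 70166) = 1/((-45*1 + 8/(-4 - 1)) + 70166) = 1/((-45 + 8/(-5)) + 70166) = 1/((-45 + 8*(-⅕)) + 70166) = 1/((-45 - 8/5) + 70166) = 1/(-233/5 + 70166) = 1/(350597/5) = 5/350597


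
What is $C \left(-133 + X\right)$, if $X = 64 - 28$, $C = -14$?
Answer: $1358$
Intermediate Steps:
$X = 36$
$C \left(-133 + X\right) = - 14 \left(-133 + 36\right) = \left(-14\right) \left(-97\right) = 1358$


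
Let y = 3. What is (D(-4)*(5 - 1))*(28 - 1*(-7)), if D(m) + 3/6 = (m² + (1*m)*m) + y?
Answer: 4830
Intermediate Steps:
D(m) = 5/2 + 2*m² (D(m) = -½ + ((m² + (1*m)*m) + 3) = -½ + ((m² + m*m) + 3) = -½ + ((m² + m²) + 3) = -½ + (2*m² + 3) = -½ + (3 + 2*m²) = 5/2 + 2*m²)
(D(-4)*(5 - 1))*(28 - 1*(-7)) = ((5/2 + 2*(-4)²)*(5 - 1))*(28 - 1*(-7)) = ((5/2 + 2*16)*4)*(28 + 7) = ((5/2 + 32)*4)*35 = ((69/2)*4)*35 = 138*35 = 4830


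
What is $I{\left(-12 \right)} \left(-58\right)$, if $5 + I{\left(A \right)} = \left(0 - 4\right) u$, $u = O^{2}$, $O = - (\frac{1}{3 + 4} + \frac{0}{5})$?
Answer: $\frac{14442}{49} \approx 294.73$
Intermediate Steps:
$O = - \frac{1}{7}$ ($O = - (\frac{1}{7} + 0 \cdot \frac{1}{5}) = - (\frac{1}{7} + 0) = \left(-1\right) \frac{1}{7} = - \frac{1}{7} \approx -0.14286$)
$u = \frac{1}{49}$ ($u = \left(- \frac{1}{7}\right)^{2} = \frac{1}{49} \approx 0.020408$)
$I{\left(A \right)} = - \frac{249}{49}$ ($I{\left(A \right)} = -5 + \left(0 - 4\right) \frac{1}{49} = -5 - \frac{4}{49} = - \frac{249}{49}$)
$I{\left(-12 \right)} \left(-58\right) = \left(- \frac{249}{49}\right) \left(-58\right) = \frac{14442}{49}$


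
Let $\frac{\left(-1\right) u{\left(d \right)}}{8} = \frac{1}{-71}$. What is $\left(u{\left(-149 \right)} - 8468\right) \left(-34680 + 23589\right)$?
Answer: $\frac{6668131020}{71} \approx 9.3917 \cdot 10^{7}$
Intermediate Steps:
$u{\left(d \right)} = \frac{8}{71}$ ($u{\left(d \right)} = - \frac{8}{-71} = \left(-8\right) \left(- \frac{1}{71}\right) = \frac{8}{71}$)
$\left(u{\left(-149 \right)} - 8468\right) \left(-34680 + 23589\right) = \left(\frac{8}{71} - 8468\right) \left(-34680 + 23589\right) = \left(- \frac{601220}{71}\right) \left(-11091\right) = \frac{6668131020}{71}$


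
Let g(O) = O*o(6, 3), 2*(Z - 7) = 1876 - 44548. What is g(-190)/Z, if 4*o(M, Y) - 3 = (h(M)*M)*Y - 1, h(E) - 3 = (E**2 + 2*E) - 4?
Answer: 40280/21329 ≈ 1.8885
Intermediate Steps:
h(E) = -1 + E**2 + 2*E (h(E) = 3 + ((E**2 + 2*E) - 4) = 3 + (-4 + E**2 + 2*E) = -1 + E**2 + 2*E)
Z = -21329 (Z = 7 + (1876 - 44548)/2 = 7 + (1/2)*(-42672) = 7 - 21336 = -21329)
o(M, Y) = 1/2 + M*Y*(-1 + M**2 + 2*M)/4 (o(M, Y) = 3/4 + (((-1 + M**2 + 2*M)*M)*Y - 1)/4 = 3/4 + ((M*(-1 + M**2 + 2*M))*Y - 1)/4 = 3/4 + (M*Y*(-1 + M**2 + 2*M) - 1)/4 = 3/4 + (-1 + M*Y*(-1 + M**2 + 2*M))/4 = 3/4 + (-1/4 + M*Y*(-1 + M**2 + 2*M)/4) = 1/2 + M*Y*(-1 + M**2 + 2*M)/4)
g(O) = 212*O (g(O) = O*(1/2 + (1/4)*6*3*(-1 + 6**2 + 2*6)) = O*(1/2 + (1/4)*6*3*(-1 + 36 + 12)) = O*(1/2 + (1/4)*6*3*47) = O*(1/2 + 423/2) = O*212 = 212*O)
g(-190)/Z = (212*(-190))/(-21329) = -40280*(-1/21329) = 40280/21329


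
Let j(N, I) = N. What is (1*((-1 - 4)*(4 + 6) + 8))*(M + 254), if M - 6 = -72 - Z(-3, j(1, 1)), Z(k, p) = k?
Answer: -8022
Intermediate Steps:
M = -63 (M = 6 + (-72 - 1*(-3)) = 6 + (-72 + 3) = 6 - 69 = -63)
(1*((-1 - 4)*(4 + 6) + 8))*(M + 254) = (1*((-1 - 4)*(4 + 6) + 8))*(-63 + 254) = (1*(-5*10 + 8))*191 = (1*(-50 + 8))*191 = (1*(-42))*191 = -42*191 = -8022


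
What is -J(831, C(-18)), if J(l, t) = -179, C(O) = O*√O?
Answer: 179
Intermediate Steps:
C(O) = O^(3/2)
-J(831, C(-18)) = -1*(-179) = 179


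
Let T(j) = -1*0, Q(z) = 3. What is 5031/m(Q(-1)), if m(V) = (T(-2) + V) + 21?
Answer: 1677/8 ≈ 209.63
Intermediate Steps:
T(j) = 0
m(V) = 21 + V (m(V) = (0 + V) + 21 = V + 21 = 21 + V)
5031/m(Q(-1)) = 5031/(21 + 3) = 5031/24 = 5031*(1/24) = 1677/8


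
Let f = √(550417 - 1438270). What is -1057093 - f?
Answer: -1057093 - I*√887853 ≈ -1.0571e+6 - 942.26*I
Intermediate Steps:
f = I*√887853 (f = √(-887853) = I*√887853 ≈ 942.26*I)
-1057093 - f = -1057093 - I*√887853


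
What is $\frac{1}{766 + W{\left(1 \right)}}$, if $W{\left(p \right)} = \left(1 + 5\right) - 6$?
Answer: $\frac{1}{766} \approx 0.0013055$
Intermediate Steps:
$W{\left(p \right)} = 0$ ($W{\left(p \right)} = 6 - 6 = 0$)
$\frac{1}{766 + W{\left(1 \right)}} = \frac{1}{766 + 0} = \frac{1}{766}$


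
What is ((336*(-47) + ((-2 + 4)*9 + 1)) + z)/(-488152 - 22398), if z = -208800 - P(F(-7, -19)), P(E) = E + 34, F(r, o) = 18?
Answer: 8985/20422 ≈ 0.43997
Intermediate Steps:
P(E) = 34 + E
z = -208852 (z = -208800 - (34 + 18) = -208800 - 1*52 = -208800 - 52 = -208852)
((336*(-47) + ((-2 + 4)*9 + 1)) + z)/(-488152 - 22398) = ((336*(-47) + ((-2 + 4)*9 + 1)) - 208852)/(-488152 - 22398) = ((-15792 + (2*9 + 1)) - 208852)/(-510550) = ((-15792 + (18 + 1)) - 208852)*(-1/510550) = ((-15792 + 19) - 208852)*(-1/510550) = (-15773 - 208852)*(-1/510550) = -224625*(-1/510550) = 8985/20422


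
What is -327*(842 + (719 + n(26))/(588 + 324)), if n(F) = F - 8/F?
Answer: -1089175197/3952 ≈ -2.7560e+5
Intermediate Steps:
-327*(842 + (719 + n(26))/(588 + 324)) = -327*(842 + (719 + (26 - 8/26))/(588 + 324)) = -327*(842 + (719 + (26 - 8*1/26))/912) = -327*(842 + (719 + (26 - 4/13))*(1/912)) = -327*(842 + (719 + 334/13)*(1/912)) = -327*(842 + (9681/13)*(1/912)) = -327*(842 + 3227/3952) = -327*3330811/3952 = -1089175197/3952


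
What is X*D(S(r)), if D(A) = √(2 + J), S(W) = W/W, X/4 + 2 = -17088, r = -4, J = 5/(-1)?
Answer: -68360*I*√3 ≈ -1.184e+5*I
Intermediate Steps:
J = -5 (J = 5*(-1) = -5)
X = -68360 (X = -8 + 4*(-17088) = -8 - 68352 = -68360)
S(W) = 1
D(A) = I*√3 (D(A) = √(2 - 5) = √(-3) = I*√3)
X*D(S(r)) = -68360*I*√3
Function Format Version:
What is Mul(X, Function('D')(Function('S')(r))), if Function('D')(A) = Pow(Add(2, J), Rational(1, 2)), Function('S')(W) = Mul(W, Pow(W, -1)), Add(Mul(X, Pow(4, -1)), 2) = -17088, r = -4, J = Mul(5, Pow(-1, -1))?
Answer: Mul(-68360, I, Pow(3, Rational(1, 2))) ≈ Mul(-1.1840e+5, I)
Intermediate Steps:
J = -5 (J = Mul(5, -1) = -5)
X = -68360 (X = Add(-8, Mul(4, -17088)) = Add(-8, -68352) = -68360)
Function('S')(W) = 1
Function('D')(A) = Mul(I, Pow(3, Rational(1, 2))) (Function('D')(A) = Pow(Add(2, -5), Rational(1, 2)) = Pow(-3, Rational(1, 2)) = Mul(I, Pow(3, Rational(1, 2))))
Mul(X, Function('D')(Function('S')(r))) = Mul(-68360, Mul(I, Pow(3, Rational(1, 2)))) = Mul(-68360, I, Pow(3, Rational(1, 2)))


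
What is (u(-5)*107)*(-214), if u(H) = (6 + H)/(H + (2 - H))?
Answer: -11449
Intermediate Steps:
u(H) = 3 + H/2 (u(H) = (6 + H)/2 = (6 + H)*(½) = 3 + H/2)
(u(-5)*107)*(-214) = ((3 + (½)*(-5))*107)*(-214) = ((3 - 5/2)*107)*(-214) = ((½)*107)*(-214) = (107/2)*(-214) = -11449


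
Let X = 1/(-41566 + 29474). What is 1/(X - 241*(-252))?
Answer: 12092/734371343 ≈ 1.6466e-5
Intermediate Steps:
X = -1/12092 (X = 1/(-12092) = -1/12092 ≈ -8.2699e-5)
1/(X - 241*(-252)) = 1/(-1/12092 - 241*(-252)) = 1/(-1/12092 + 60732) = 1/(734371343/12092) = 12092/734371343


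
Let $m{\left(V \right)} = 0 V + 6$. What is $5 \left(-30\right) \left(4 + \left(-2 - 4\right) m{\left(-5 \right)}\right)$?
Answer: $4800$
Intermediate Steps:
$m{\left(V \right)} = 6$ ($m{\left(V \right)} = 0 + 6 = 6$)
$5 \left(-30\right) \left(4 + \left(-2 - 4\right) m{\left(-5 \right)}\right) = 5 \left(-30\right) \left(4 + \left(-2 - 4\right) 6\right) = - 150 \left(4 + \left(-2 - 4\right) 6\right) = - 150 \left(4 - 36\right) = \left(-150\right) \left(-32\right) = 4800$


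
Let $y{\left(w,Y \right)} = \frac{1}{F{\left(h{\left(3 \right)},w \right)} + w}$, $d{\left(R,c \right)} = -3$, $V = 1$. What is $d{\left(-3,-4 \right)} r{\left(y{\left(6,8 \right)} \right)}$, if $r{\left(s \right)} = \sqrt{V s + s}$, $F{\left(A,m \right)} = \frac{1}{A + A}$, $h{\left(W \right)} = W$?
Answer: $- \frac{6 \sqrt{111}}{37} \approx -1.7085$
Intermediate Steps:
$F{\left(A,m \right)} = \frac{1}{2 A}$
$y{\left(w,Y \right)} = \frac{1}{\frac{1}{6} + w}$ ($y{\left(w,Y \right)} = \frac{1}{\frac{1}{2 \cdot 3} + w} = \frac{1}{\frac{1}{2} \cdot \frac{1}{3} + w} = \frac{1}{\frac{1}{6} + w}$)
$r{\left(s \right)} = \sqrt{2} \sqrt{s}$ ($r{\left(s \right)} = \sqrt{1 s + s} = \sqrt{s + s} = \sqrt{2 s} = \sqrt{2} \sqrt{s}$)
$d{\left(-3,-4 \right)} r{\left(y{\left(6,8 \right)} \right)} = - 3 \sqrt{2} \sqrt{\frac{6}{1 + 6 \cdot 6}} = - 3 \sqrt{2} \sqrt{\frac{6}{1 + 36}} = - 3 \sqrt{2} \sqrt{\frac{6}{37}} = - 3 \sqrt{2} \frac{\sqrt{222}}{37} = - 3 \frac{2 \sqrt{111}}{37} = - \frac{6 \sqrt{111}}{37}$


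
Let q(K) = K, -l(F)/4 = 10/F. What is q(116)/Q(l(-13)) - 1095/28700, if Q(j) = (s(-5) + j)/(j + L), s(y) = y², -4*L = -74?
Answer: 37337637/419020 ≈ 89.107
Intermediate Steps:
L = 37/2 (L = -¼*(-74) = 37/2 ≈ 18.500)
l(F) = -40/F
Q(j) = (25 + j)/(37/2 + j) (Q(j) = ((-5)² + j)/(j + 37/2) = (25 + j)/(37/2 + j))
q(116)/Q(l(-13)) - 1095/28700 = 116/((2*(25 - 40/(-13))/(37 + 2*(-40/(-13))))) - 1095/28700 = 116/((2*(25 - 40*(-1/13))/(37 + 2*(-40*(-1/13))))) - 1095*1/28700 = 116/((2*(25 + 40/13)/(37 + 2*(40/13)))) - 219/5740 = 116/((2*(365/13)/(37 + 80/13))) - 219/5740 = 116/((2*(365/13)/(561/13))) - 219/5740 = 116/((2*(13/561)*(365/13))) - 219/5740 = 116/(730/561) - 219/5740 = 116*(561/730) - 219/5740 = 32538/365 - 219/5740 = 37337637/419020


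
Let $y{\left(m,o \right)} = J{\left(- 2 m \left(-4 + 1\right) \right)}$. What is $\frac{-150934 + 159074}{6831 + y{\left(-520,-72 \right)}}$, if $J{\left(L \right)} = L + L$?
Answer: $\frac{8140}{591} \approx 13.773$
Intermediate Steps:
$J{\left(L \right)} = 2 L$
$y{\left(m,o \right)} = 12 m$ ($y{\left(m,o \right)} = 2 - 2 m \left(-4 + 1\right) = 2 - 2 m \left(-3\right) = 2 \cdot 6 m = 12 m$)
$\frac{-150934 + 159074}{6831 + y{\left(-520,-72 \right)}} = \frac{-150934 + 159074}{6831 + 12 \left(-520\right)} = \frac{8140}{6831 - 6240} = \frac{8140}{591}$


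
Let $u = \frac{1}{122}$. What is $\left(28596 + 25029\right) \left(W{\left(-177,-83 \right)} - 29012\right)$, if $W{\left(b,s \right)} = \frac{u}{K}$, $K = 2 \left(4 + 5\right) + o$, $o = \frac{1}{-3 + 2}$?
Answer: $- \frac{3226663815375}{2074} \approx -1.5558 \cdot 10^{9}$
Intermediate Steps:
$u = \frac{1}{122} \approx 0.0081967$
$o = -1$ ($o = \frac{1}{-1} = -1$)
$K = 17$ ($K = 2 \left(4 + 5\right) - 1 = 2 \cdot 9 - 1 = 18 - 1 = 17$)
$W{\left(b,s \right)} = \frac{1}{2074}$ ($W{\left(b,s \right)} = \frac{1}{122 \cdot 17} = \frac{1}{122} \cdot \frac{1}{17} = \frac{1}{2074}$)
$\left(28596 + 25029\right) \left(W{\left(-177,-83 \right)} - 29012\right) = \left(28596 + 25029\right) \left(\frac{1}{2074} - 29012\right) = 53625 \left(- \frac{60170887}{2074}\right) = - \frac{3226663815375}{2074}$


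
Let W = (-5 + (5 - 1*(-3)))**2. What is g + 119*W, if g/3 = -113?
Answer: 732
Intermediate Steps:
g = -339 (g = 3*(-113) = -339)
W = 9 (W = (-5 + (5 + 3))**2 = (-5 + 8)**2 = 3**2 = 9)
g + 119*W = -339 + 119*9 = -339 + 1071 = 732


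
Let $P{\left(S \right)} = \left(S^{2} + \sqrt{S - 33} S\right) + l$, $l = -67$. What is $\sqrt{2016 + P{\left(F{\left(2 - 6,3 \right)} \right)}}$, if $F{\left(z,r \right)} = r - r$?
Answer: $\sqrt{1949} \approx 44.147$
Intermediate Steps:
$F{\left(z,r \right)} = 0$
$P{\left(S \right)} = -67 + S^{2} + S \sqrt{-33 + S}$ ($P{\left(S \right)} = \left(S^{2} + \sqrt{S - 33} S\right) - 67 = \left(S^{2} + \sqrt{-33 + S} S\right) - 67 = \left(S^{2} + S \sqrt{-33 + S}\right) - 67 = -67 + S^{2} + S \sqrt{-33 + S}$)
$\sqrt{2016 + P{\left(F{\left(2 - 6,3 \right)} \right)}} = \sqrt{2016 + \left(-67 + 0^{2} + 0 \sqrt{-33 + 0}\right)} = \sqrt{2016 + \left(-67 + 0 + 0 \sqrt{-33}\right)} = \sqrt{2016 + \left(-67 + 0 + 0 i \sqrt{33}\right)} = \sqrt{2016 + \left(-67 + 0 + 0\right)} = \sqrt{2016 - 67} = \sqrt{1949}$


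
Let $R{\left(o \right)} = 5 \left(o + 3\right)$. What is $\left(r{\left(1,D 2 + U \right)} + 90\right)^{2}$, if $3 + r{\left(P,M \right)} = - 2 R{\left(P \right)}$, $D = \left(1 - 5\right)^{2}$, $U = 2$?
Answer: $2209$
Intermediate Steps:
$D = 16$ ($D = \left(-4\right)^{2} = 16$)
$R{\left(o \right)} = 15 + 5 o$ ($R{\left(o \right)} = 5 \left(3 + o\right) = 15 + 5 o$)
$r{\left(P,M \right)} = -33 - 10 P$ ($r{\left(P,M \right)} = -3 - 2 \left(15 + 5 P\right) = -3 - \left(30 + 10 P\right) = -33 - 10 P$)
$\left(r{\left(1,D 2 + U \right)} + 90\right)^{2} = \left(\left(-33 - 10\right) + 90\right)^{2} = \left(-43 + 90\right)^{2} = 47^{2} = 2209$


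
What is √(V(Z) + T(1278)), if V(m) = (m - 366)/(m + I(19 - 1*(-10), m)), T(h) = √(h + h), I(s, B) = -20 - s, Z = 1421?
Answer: √(7385 + 57624*√71)/98 ≈ 7.1642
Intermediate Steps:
T(h) = √2*√h (T(h) = √(2*h) = √2*√h)
V(m) = (-366 + m)/(-49 + m) (V(m) = (m - 366)/(m + (-20 - (19 - 1*(-10)))) = (-366 + m)/(m + (-20 - (19 + 10))) = (-366 + m)/(m + (-20 - 1*29)) = (-366 + m)/(m + (-20 - 29)) = (-366 + m)/(m - 49) = (-366 + m)/(-49 + m))
√(V(Z) + T(1278)) = √((-366 + 1421)/(-49 + 1421) + √2*√1278) = √(1055/1372 + √2*(3*√142)) = √((1/1372)*1055 + 6*√71) = √(1055/1372 + 6*√71)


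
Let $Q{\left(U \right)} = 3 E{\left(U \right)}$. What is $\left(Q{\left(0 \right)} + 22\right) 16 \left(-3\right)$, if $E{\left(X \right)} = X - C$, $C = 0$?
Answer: $-1056$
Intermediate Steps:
$E{\left(X \right)} = X$ ($E{\left(X \right)} = X - 0 = X + 0 = X$)
$Q{\left(U \right)} = 3 U$
$\left(Q{\left(0 \right)} + 22\right) 16 \left(-3\right) = \left(3 \cdot 0 + 22\right) 16 \left(-3\right) = \left(0 + 22\right) \left(-48\right) = 22 \left(-48\right) = -1056$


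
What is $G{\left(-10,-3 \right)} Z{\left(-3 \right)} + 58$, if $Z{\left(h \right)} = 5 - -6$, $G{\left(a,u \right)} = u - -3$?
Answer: $58$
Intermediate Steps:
$G{\left(a,u \right)} = 3 + u$ ($G{\left(a,u \right)} = u + 3 = 3 + u$)
$Z{\left(h \right)} = 11$ ($Z{\left(h \right)} = 5 + 6 = 11$)
$G{\left(-10,-3 \right)} Z{\left(-3 \right)} + 58 = \left(3 - 3\right) 11 + 58 = 0 \cdot 11 + 58 = 0 + 58 = 58$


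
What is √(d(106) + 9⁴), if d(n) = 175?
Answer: 4*√421 ≈ 82.073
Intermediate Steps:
√(d(106) + 9⁴) = √(175 + 9⁴) = √(175 + 6561) = √6736 = 4*√421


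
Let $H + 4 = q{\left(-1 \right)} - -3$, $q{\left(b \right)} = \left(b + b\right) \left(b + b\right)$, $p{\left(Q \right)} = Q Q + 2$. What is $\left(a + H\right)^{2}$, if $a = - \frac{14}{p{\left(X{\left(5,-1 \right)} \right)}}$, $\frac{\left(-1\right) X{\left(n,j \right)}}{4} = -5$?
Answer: $\frac{355216}{40401} \approx 8.7923$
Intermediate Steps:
$X{\left(n,j \right)} = 20$ ($X{\left(n,j \right)} = \left(-4\right) \left(-5\right) = 20$)
$p{\left(Q \right)} = 2 + Q^{2}$ ($p{\left(Q \right)} = Q^{2} + 2 = 2 + Q^{2}$)
$q{\left(b \right)} = 4 b^{2}$ ($q{\left(b \right)} = 2 b 2 b = 4 b^{2}$)
$H = 3$ ($H = -4 + \left(4 \left(-1\right)^{2} - -3\right) = -4 + \left(4 \cdot 1 + 3\right) = -4 + \left(4 + 3\right) = -4 + 7 = 3$)
$a = - \frac{7}{201}$ ($a = - \frac{14}{2 + 20^{2}} = - \frac{14}{2 + 400} = - \frac{14}{402} = \left(-14\right) \frac{1}{402} = - \frac{7}{201} \approx -0.034826$)
$\left(a + H\right)^{2} = \left(- \frac{7}{201} + 3\right)^{2} = \left(\frac{596}{201}\right)^{2} = \frac{355216}{40401}$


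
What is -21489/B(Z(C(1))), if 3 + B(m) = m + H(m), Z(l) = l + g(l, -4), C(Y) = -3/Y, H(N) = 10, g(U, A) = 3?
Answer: -21489/7 ≈ -3069.9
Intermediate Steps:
Z(l) = 3 + l (Z(l) = l + 3 = 3 + l)
B(m) = 7 + m (B(m) = -3 + (m + 10) = -3 + (10 + m) = 7 + m)
-21489/B(Z(C(1))) = -21489/(7 + (3 - 3/1)) = -21489/(7 + (3 - 3*1)) = -21489/(7 + (3 - 3)) = -21489/(7 + 0) = -21489/7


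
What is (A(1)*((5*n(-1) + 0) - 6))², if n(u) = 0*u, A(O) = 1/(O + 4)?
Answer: 36/25 ≈ 1.4400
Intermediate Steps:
A(O) = 1/(4 + O)
n(u) = 0
(A(1)*((5*n(-1) + 0) - 6))² = (((5*0 + 0) - 6)/(4 + 1))² = (((0 + 0) - 6)/5)² = ((0 - 6)/5)² = ((⅕)*(-6))² = (-6/5)² = 36/25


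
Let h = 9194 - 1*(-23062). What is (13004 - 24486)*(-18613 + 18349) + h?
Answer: 3063504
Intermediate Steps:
h = 32256 (h = 9194 + 23062 = 32256)
(13004 - 24486)*(-18613 + 18349) + h = (13004 - 24486)*(-18613 + 18349) + 32256 = -11482*(-264) + 32256 = 3031248 + 32256 = 3063504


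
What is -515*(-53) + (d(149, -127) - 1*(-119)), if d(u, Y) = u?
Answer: 27563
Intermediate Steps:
-515*(-53) + (d(149, -127) - 1*(-119)) = -515*(-53) + (149 - 1*(-119)) = 27295 + (149 + 119) = 27295 + 268 = 27563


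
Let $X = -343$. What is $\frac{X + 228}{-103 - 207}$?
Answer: $\frac{23}{62} \approx 0.37097$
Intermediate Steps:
$\frac{X + 228}{-103 - 207} = \frac{-343 + 228}{-103 - 207} = - \frac{115}{-310} = \left(-115\right) \left(- \frac{1}{310}\right) = \frac{23}{62}$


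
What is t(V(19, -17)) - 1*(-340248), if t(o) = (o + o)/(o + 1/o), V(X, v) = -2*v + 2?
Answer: 441304248/1297 ≈ 3.4025e+5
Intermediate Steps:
V(X, v) = 2 - 2*v
t(o) = 2*o/(o + 1/o) (t(o) = (2*o)/(o + 1/o) = 2*o/(o + 1/o))
t(V(19, -17)) - 1*(-340248) = 2*(2 - 2*(-17))²/(1 + (2 - 2*(-17))²) - 1*(-340248) = 2*(2 + 34)²/(1 + (2 + 34)²) + 340248 = 2*36²/(1 + 36²) + 340248 = 2*1296/(1 + 1296) + 340248 = 2*1296/1297 + 340248 = 2*1296*(1/1297) + 340248 = 2592/1297 + 340248 = 441304248/1297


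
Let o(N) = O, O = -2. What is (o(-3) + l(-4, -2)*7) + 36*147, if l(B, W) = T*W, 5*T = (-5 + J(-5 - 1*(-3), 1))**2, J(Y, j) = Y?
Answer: 25764/5 ≈ 5152.8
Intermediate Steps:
o(N) = -2
T = 49/5 (T = (-5 + (-5 - 1*(-3)))**2/5 = (-5 + (-5 + 3))**2/5 = (-5 - 2)**2/5 = (1/5)*(-7)**2 = (1/5)*49 = 49/5 ≈ 9.8000)
l(B, W) = 49*W/5
(o(-3) + l(-4, -2)*7) + 36*147 = (-2 + ((49/5)*(-2))*7) + 36*147 = (-2 - 98/5*7) + 5292 = (-2 - 686/5) + 5292 = -696/5 + 5292 = 25764/5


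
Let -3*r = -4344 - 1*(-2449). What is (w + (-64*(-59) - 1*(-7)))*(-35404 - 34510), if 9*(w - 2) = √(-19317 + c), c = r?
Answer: -264624490 - 978796*I*√858/27 ≈ -2.6462e+8 - 1.0619e+6*I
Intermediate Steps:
r = 1895/3 (r = -(-4344 - 1*(-2449))/3 = -(-4344 + 2449)/3 = -⅓*(-1895) = 1895/3 ≈ 631.67)
c = 1895/3 ≈ 631.67
w = 2 + 14*I*√858/27 (w = 2 + √(-19317 + 1895/3)/9 = 2 + √(-56056/3)/9 = 2 + (14*I*√858/3)/9 = 2 + 14*I*√858/27 ≈ 2.0 + 15.188*I)
(w + (-64*(-59) - 1*(-7)))*(-35404 - 34510) = ((2 + 14*I*√858/27) + (-64*(-59) - 1*(-7)))*(-35404 - 34510) = ((2 + 14*I*√858/27) + (3776 + 7))*(-69914) = ((2 + 14*I*√858/27) + 3783)*(-69914) = (3785 + 14*I*√858/27)*(-69914) = -264624490 - 978796*I*√858/27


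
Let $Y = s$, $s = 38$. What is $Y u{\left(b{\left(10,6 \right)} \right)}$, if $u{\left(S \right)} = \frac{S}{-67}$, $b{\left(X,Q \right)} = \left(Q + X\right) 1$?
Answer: $- \frac{608}{67} \approx -9.0746$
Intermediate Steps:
$b{\left(X,Q \right)} = Q + X$
$u{\left(S \right)} = - \frac{S}{67}$ ($u{\left(S \right)} = S \left(- \frac{1}{67}\right) = - \frac{S}{67}$)
$Y = 38$
$Y u{\left(b{\left(10,6 \right)} \right)} = 38 \left(- \frac{6 + 10}{67}\right) = 38 \left(\left(- \frac{1}{67}\right) 16\right) = 38 \left(- \frac{16}{67}\right) = - \frac{608}{67}$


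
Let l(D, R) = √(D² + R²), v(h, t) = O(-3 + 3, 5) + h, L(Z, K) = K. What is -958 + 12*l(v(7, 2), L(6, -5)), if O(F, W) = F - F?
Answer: -958 + 12*√74 ≈ -854.77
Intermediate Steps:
O(F, W) = 0
v(h, t) = h (v(h, t) = 0 + h = h)
-958 + 12*l(v(7, 2), L(6, -5)) = -958 + 12*√(7² + (-5)²) = -958 + 12*√(49 + 25) = -958 + 12*√74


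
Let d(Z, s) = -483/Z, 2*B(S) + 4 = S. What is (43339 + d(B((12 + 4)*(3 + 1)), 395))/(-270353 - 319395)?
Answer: -433229/5897480 ≈ -0.073460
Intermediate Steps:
B(S) = -2 + S/2
d(Z, s) = -483/Z
(43339 + d(B((12 + 4)*(3 + 1)), 395))/(-270353 - 319395) = (43339 - 483/(-2 + ((12 + 4)*(3 + 1))/2))/(-270353 - 319395) = (43339 - 483/(-2 + (16*4)/2))/(-589748) = (43339 - 483/(-2 + (½)*64))*(-1/589748) = (43339 - 483/(-2 + 32))*(-1/589748) = (43339 - 483/30)*(-1/589748) = (43339 - 483*1/30)*(-1/589748) = (43339 - 161/10)*(-1/589748) = (433229/10)*(-1/589748) = -433229/5897480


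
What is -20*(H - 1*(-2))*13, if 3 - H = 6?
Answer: 260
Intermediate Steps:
H = -3 (H = 3 - 1*6 = 3 - 6 = -3)
-20*(H - 1*(-2))*13 = -20*(-3 - 1*(-2))*13 = -20*(-3 + 2)*13 = -20*(-1)*13 = 20*13 = 260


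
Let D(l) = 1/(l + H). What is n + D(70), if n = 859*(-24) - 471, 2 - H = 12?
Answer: -1265219/60 ≈ -21087.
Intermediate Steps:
H = -10 (H = 2 - 1*12 = 2 - 12 = -10)
n = -21087 (n = -20616 - 471 = -21087)
D(l) = 1/(-10 + l) (D(l) = 1/(l - 10) = 1/(-10 + l))
n + D(70) = -21087 + 1/(-10 + 70) = -21087 + 1/60 = -1265219/60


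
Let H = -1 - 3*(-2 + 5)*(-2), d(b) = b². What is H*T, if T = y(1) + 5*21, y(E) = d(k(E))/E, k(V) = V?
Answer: 1802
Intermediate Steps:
y(E) = E (y(E) = E²/E = E)
H = 17 (H = -1 - 9*(-2) = -1 - 3*(-6) = -1 + 18 = 17)
T = 106 (T = 1 + 5*21 = 1 + 105 = 106)
H*T = 17*106 = 1802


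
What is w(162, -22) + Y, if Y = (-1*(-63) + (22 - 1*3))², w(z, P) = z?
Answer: 6886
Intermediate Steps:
Y = 6724 (Y = (63 + (22 - 3))² = (63 + 19)² = 82² = 6724)
w(162, -22) + Y = 162 + 6724 = 6886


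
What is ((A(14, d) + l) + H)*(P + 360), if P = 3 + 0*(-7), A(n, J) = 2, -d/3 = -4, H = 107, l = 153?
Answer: 95106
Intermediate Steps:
d = 12 (d = -3*(-4) = 12)
P = 3 (P = 3 + 0 = 3)
((A(14, d) + l) + H)*(P + 360) = ((2 + 153) + 107)*(3 + 360) = (155 + 107)*363 = 262*363 = 95106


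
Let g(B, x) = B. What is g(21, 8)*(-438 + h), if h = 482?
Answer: 924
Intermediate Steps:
g(21, 8)*(-438 + h) = 21*(-438 + 482) = 21*44 = 924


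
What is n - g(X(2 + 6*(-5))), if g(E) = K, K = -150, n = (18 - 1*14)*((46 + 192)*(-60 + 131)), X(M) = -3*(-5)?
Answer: 67742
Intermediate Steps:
X(M) = 15
n = 67592 (n = (18 - 14)*(238*71) = 4*16898 = 67592)
g(E) = -150
n - g(X(2 + 6*(-5))) = 67592 - 1*(-150) = 67592 + 150 = 67742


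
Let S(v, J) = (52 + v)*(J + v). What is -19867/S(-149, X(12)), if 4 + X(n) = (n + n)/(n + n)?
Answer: -19867/14744 ≈ -1.3475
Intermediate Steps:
X(n) = -3 (X(n) = -4 + (n + n)/(n + n) = -4 + (2*n)/((2*n)) = -4 + (2*n)*(1/(2*n)) = -4 + 1 = -3)
-19867/S(-149, X(12)) = -19867/((-149)**2 + 52*(-3) + 52*(-149) - 3*(-149)) = -19867/(22201 - 156 - 7748 + 447) = -19867/14744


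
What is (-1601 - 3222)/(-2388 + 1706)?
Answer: 4823/682 ≈ 7.0718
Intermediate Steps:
(-1601 - 3222)/(-2388 + 1706) = -4823/(-682) = -4823*(-1/682) = 4823/682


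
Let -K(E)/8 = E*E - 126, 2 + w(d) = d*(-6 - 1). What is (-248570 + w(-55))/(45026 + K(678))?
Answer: 248187/3631438 ≈ 0.068344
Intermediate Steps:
w(d) = -2 - 7*d (w(d) = -2 + d*(-6 - 1) = -2 + d*(-7) = -2 - 7*d)
K(E) = 1008 - 8*E² (K(E) = -8*(E*E - 126) = -8*(E² - 126) = -8*(-126 + E²) = 1008 - 8*E²)
(-248570 + w(-55))/(45026 + K(678)) = (-248570 + (-2 - 7*(-55)))/(45026 + (1008 - 8*678²)) = (-248570 + (-2 + 385))/(45026 + (1008 - 8*459684)) = (-248570 + 383)/(45026 + (1008 - 3677472)) = -248187/(45026 - 3676464) = -248187/(-3631438) = -248187*(-1/3631438) = 248187/3631438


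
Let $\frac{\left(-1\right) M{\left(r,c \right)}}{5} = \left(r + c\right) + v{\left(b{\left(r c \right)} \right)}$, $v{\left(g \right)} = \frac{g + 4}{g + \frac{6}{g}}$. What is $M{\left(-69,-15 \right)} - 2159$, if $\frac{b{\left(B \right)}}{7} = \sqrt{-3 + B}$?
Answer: $- \frac{14700171}{8429} - \frac{140 \sqrt{258}}{25287} \approx -1744.1$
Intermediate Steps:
$b{\left(B \right)} = 7 \sqrt{-3 + B}$
$v{\left(g \right)} = \frac{4 + g}{g + \frac{6}{g}}$
$M{\left(r,c \right)} = - 5 c - 5 r - \frac{35 \sqrt{-3 + c r} \left(4 + 7 \sqrt{-3 + c r}\right)}{-141 + 49 c r}$ ($M{\left(r,c \right)} = - 5 \left(\left(r + c\right) + \frac{7 \sqrt{-3 + r c} \left(4 + 7 \sqrt{-3 + r c}\right)}{6 + \left(7 \sqrt{-3 + r c}\right)^{2}}\right) = - 5 \left(\left(c + r\right) + \frac{7 \sqrt{-3 + c r} \left(4 + 7 \sqrt{-3 + c r}\right)}{6 + \left(7 \sqrt{-3 + c r}\right)^{2}}\right) = - 5 \left(\left(c + r\right) + \frac{7 \sqrt{-3 + c r} \left(4 + 7 \sqrt{-3 + c r}\right)}{6 + \left(-147 + 49 c r\right)}\right) = - 5 \left(\left(c + r\right) + \frac{7 \sqrt{-3 + c r} \left(4 + 7 \sqrt{-3 + c r}\right)}{-141 + 49 c r}\right) = - 5 \left(c + r + \frac{7 \sqrt{-3 + c r} \left(4 + 7 \sqrt{-3 + c r}\right)}{-141 + 49 c r}\right) = - 5 c - 5 r - \frac{35 \sqrt{-3 + c r} \left(4 + 7 \sqrt{-3 + c r}\right)}{-141 + 49 c r}$)
$M{\left(-69,-15 \right)} - 2159 = - \frac{5 \left(-141 + 49 \left(-15\right) \left(-69\right)\right) \left(-15 - 69\right) + 35 \sqrt{-3 - -1035} \left(4 + 7 \sqrt{-3 - -1035}\right)}{-141 + 49 \left(-15\right) \left(-69\right)} - 2159 = - \frac{5 \left(-141 + 50715\right) \left(-84\right) + 35 \sqrt{-3 + 1035} \left(4 + 7 \sqrt{-3 + 1035}\right)}{-141 + 50715} - 2159 = - \frac{5 \cdot 50574 \left(-84\right) + 35 \sqrt{1032} \left(4 + 7 \sqrt{1032}\right)}{50574} - 2159 = \left(-1\right) \frac{1}{50574} \left(-21241080 + 35 \cdot 2 \sqrt{258} \left(4 + 7 \cdot 2 \sqrt{258}\right)\right) - 2159 = \left(-1\right) \frac{1}{50574} \left(-21241080 + 35 \cdot 2 \sqrt{258} \left(4 + 14 \sqrt{258}\right)\right) - 2159 = \left(-1\right) \frac{1}{50574} \left(-21241080 + 70 \sqrt{258} \left(4 + 14 \sqrt{258}\right)\right) - 2159 = \left(420 - \frac{35 \sqrt{258} \left(4 + 14 \sqrt{258}\right)}{25287}\right) - 2159 = -1739 - \frac{35 \sqrt{258} \left(4 + 14 \sqrt{258}\right)}{25287}$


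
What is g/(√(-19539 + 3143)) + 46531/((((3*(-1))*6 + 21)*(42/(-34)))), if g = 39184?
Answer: -791027/63 - 19592*I*√4099/4099 ≈ -12556.0 - 306.01*I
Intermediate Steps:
g/(√(-19539 + 3143)) + 46531/((((3*(-1))*6 + 21)*(42/(-34)))) = 39184/(√(-19539 + 3143)) + 46531/((((3*(-1))*6 + 21)*(42/(-34)))) = 39184/(√(-16396)) + 46531/(((-3*6 + 21)*(42*(-1/34)))) = 39184/((2*I*√4099)) + 46531/(((-18 + 21)*(-21/17))) = 39184*(-I*√4099/8198) + 46531/((3*(-21/17))) = -19592*I*√4099/4099 + 46531/(-63/17) = -19592*I*√4099/4099 + 46531*(-17/63) = -19592*I*√4099/4099 - 791027/63 = -791027/63 - 19592*I*√4099/4099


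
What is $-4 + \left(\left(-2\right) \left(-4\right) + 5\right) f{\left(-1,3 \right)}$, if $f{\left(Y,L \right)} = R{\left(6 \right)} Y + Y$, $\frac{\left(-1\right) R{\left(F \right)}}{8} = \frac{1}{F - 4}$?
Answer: $35$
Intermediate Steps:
$R{\left(F \right)} = - \frac{8}{-4 + F}$ ($R{\left(F \right)} = - \frac{8}{F - 4} = - \frac{8}{-4 + F}$)
$f{\left(Y,L \right)} = - 3 Y$ ($f{\left(Y,L \right)} = - \frac{8}{-4 + 6} Y + Y = - \frac{8}{2} Y + Y = \left(-8\right) \frac{1}{2} Y + Y = - 4 Y + Y = - 3 Y$)
$-4 + \left(\left(-2\right) \left(-4\right) + 5\right) f{\left(-1,3 \right)} = -4 + \left(\left(-2\right) \left(-4\right) + 5\right) \left(\left(-3\right) \left(-1\right)\right) = -4 + \left(8 + 5\right) 3 = -4 + 13 \cdot 3 = -4 + 39 = 35$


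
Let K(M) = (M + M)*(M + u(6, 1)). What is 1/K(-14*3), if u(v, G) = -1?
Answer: 1/3612 ≈ 0.00027685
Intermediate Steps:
K(M) = 2*M*(-1 + M) (K(M) = (M + M)*(M - 1) = (2*M)*(-1 + M) = 2*M*(-1 + M))
1/K(-14*3) = 1/(2*(-14*3)*(-1 - 14*3)) = 1/(2*(-42)*(-1 - 42)) = 1/(2*(-42)*(-43)) = 1/3612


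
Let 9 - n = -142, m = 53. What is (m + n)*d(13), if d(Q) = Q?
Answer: 2652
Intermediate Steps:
n = 151 (n = 9 - (-71)*2*1 = 9 - (-71)*2 = 9 - 1*(-142) = 9 + 142 = 151)
(m + n)*d(13) = (53 + 151)*13 = 204*13 = 2652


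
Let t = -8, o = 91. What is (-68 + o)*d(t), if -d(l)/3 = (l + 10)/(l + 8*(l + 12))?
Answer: -23/4 ≈ -5.7500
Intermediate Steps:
d(l) = -3*(10 + l)/(96 + 9*l) (d(l) = -3*(l + 10)/(l + 8*(l + 12)) = -3*(10 + l)/(l + 8*(12 + l)) = -3*(10 + l)/(l + (96 + 8*l)) = -3*(10 + l)/(96 + 9*l))
(-68 + o)*d(t) = (-68 + 91)*((-10 - 1*(-8))/(32 + 3*(-8))) = 23*((-10 + 8)/(32 - 24)) = 23*(-2/8) = 23*((⅛)*(-2)) = 23*(-¼) = -23/4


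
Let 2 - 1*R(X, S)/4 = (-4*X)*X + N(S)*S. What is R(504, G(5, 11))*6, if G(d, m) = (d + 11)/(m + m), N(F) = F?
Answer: 2950654128/121 ≈ 2.4386e+7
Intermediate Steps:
G(d, m) = (11 + d)/(2*m) (G(d, m) = (11 + d)/((2*m)) = (11 + d)*(1/(2*m)) = (11 + d)/(2*m))
R(X, S) = 8 - 4*S² + 16*X² (R(X, S) = 8 - 4*((-4*X)*X + S*S) = 8 - 4*(-4*X² + S²) = 8 - 4*(S² - 4*X²) = 8 + (-4*S² + 16*X²) = 8 - 4*S² + 16*X²)
R(504, G(5, 11))*6 = (8 - 4*(11 + 5)²/484 + 16*504²)*6 = (8 - 4*((½)*(1/11)*16)² + 16*254016)*6 = (8 - 4*(8/11)² + 4064256)*6 = (8 - 4*64/121 + 4064256)*6 = (8 - 256/121 + 4064256)*6 = (491775688/121)*6 = 2950654128/121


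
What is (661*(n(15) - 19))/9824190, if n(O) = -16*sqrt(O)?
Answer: -12559/9824190 - 5288*sqrt(15)/4912095 ≈ -0.0054477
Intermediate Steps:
(661*(n(15) - 19))/9824190 = (661*(-16*sqrt(15) - 19))/9824190 = (661*(-19 - 16*sqrt(15)))*(1/9824190) = (-12559 - 10576*sqrt(15))*(1/9824190) = -12559/9824190 - 5288*sqrt(15)/4912095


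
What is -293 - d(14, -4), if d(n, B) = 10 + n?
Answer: -317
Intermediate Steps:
-293 - d(14, -4) = -293 - (10 + 14) = -293 - 1*24 = -293 - 24 = -317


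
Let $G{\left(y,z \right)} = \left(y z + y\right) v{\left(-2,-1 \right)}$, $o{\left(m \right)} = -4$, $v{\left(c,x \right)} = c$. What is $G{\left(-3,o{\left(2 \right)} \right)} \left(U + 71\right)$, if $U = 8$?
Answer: $-1422$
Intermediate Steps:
$G{\left(y,z \right)} = - 2 y - 2 y z$ ($G{\left(y,z \right)} = \left(y z + y\right) \left(-2\right) = \left(y + y z\right) \left(-2\right) = - 2 y - 2 y z$)
$G{\left(-3,o{\left(2 \right)} \right)} \left(U + 71\right) = \left(-2\right) \left(-3\right) \left(1 - 4\right) \left(8 + 71\right) = \left(-2\right) \left(-3\right) \left(-3\right) 79 = \left(-18\right) 79 = -1422$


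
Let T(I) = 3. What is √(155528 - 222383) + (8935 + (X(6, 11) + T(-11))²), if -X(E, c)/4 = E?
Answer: 9376 + I*√66855 ≈ 9376.0 + 258.56*I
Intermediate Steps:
X(E, c) = -4*E
√(155528 - 222383) + (8935 + (X(6, 11) + T(-11))²) = √(155528 - 222383) + (8935 + (-4*6 + 3)²) = √(-66855) + (8935 + (-24 + 3)²) = I*√66855 + (8935 + (-21)²) = I*√66855 + (8935 + 441) = I*√66855 + 9376 = 9376 + I*√66855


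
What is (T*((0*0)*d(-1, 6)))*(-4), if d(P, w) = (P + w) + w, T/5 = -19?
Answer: 0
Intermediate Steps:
T = -95 (T = 5*(-19) = -95)
d(P, w) = P + 2*w
(T*((0*0)*d(-1, 6)))*(-4) = -95*0*0*(-1 + 2*6)*(-4) = -0*(-1 + 12)*(-4) = -0*11*(-4) = -95*0*(-4) = 0*(-4) = 0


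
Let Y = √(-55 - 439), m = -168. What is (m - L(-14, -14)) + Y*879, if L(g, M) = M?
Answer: -154 + 879*I*√494 ≈ -154.0 + 19537.0*I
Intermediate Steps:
Y = I*√494 (Y = √(-494) = I*√494 ≈ 22.226*I)
(m - L(-14, -14)) + Y*879 = (-168 - 1*(-14)) + (I*√494)*879 = (-168 + 14) + 879*I*√494 = -154 + 879*I*√494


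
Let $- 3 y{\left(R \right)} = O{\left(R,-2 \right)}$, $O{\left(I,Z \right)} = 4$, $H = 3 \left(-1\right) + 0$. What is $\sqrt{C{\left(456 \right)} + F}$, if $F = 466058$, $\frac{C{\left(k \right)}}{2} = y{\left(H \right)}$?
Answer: $\frac{7 \sqrt{85602}}{3} \approx 682.68$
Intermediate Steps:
$H = -3$ ($H = -3 + 0 = -3$)
$y{\left(R \right)} = - \frac{4}{3}$ ($y{\left(R \right)} = \left(- \frac{1}{3}\right) 4 = - \frac{4}{3}$)
$C{\left(k \right)} = - \frac{8}{3}$ ($C{\left(k \right)} = 2 \left(- \frac{4}{3}\right) = - \frac{8}{3}$)
$\sqrt{C{\left(456 \right)} + F} = \sqrt{- \frac{8}{3} + 466058} = \sqrt{\frac{1398166}{3}} = \frac{7 \sqrt{85602}}{3}$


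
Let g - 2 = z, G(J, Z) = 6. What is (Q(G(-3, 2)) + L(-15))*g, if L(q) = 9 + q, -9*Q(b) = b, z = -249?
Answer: 4940/3 ≈ 1646.7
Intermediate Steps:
g = -247 (g = 2 - 249 = -247)
Q(b) = -b/9
(Q(G(-3, 2)) + L(-15))*g = (-1/9*6 + (9 - 15))*(-247) = (-2/3 - 6)*(-247) = -20/3*(-247) = 4940/3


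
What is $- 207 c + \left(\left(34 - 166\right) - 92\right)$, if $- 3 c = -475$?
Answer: $-32999$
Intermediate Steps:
$c = \frac{475}{3}$ ($c = \left(- \frac{1}{3}\right) \left(-475\right) = \frac{475}{3} \approx 158.33$)
$- 207 c + \left(\left(34 - 166\right) - 92\right) = \left(-207\right) \frac{475}{3} + \left(\left(34 - 166\right) - 92\right) = -32775 - 224 = -32999$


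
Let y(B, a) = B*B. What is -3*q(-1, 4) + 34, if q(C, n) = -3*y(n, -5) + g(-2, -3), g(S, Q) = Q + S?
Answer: 193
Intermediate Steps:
y(B, a) = B²
q(C, n) = -5 - 3*n² (q(C, n) = -3*n² + (-3 - 2) = -3*n² - 5 = -5 - 3*n²)
-3*q(-1, 4) + 34 = -3*(-5 - 3*4²) + 34 = -3*(-5 - 3*16) + 34 = -3*(-5 - 48) + 34 = -3*(-53) + 34 = 159 + 34 = 193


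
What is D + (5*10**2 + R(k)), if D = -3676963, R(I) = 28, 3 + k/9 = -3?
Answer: -3676435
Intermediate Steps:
k = -54 (k = -27 + 9*(-3) = -27 - 27 = -54)
D + (5*10**2 + R(k)) = -3676963 + (5*10**2 + 28) = -3676963 + (5*100 + 28) = -3676963 + (500 + 28) = -3676963 + 528 = -3676435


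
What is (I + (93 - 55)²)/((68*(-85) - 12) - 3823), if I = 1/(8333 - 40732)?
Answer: -9356831/62303277 ≈ -0.15018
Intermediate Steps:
I = -1/32399 (I = 1/(-32399) = -1/32399 ≈ -3.0865e-5)
(I + (93 - 55)²)/((68*(-85) - 12) - 3823) = (-1/32399 + (93 - 55)²)/((68*(-85) - 12) - 3823) = (-1/32399 + 38²)/((-5780 - 12) - 3823) = (-1/32399 + 1444)/(-5792 - 3823) = (46784155/32399)/(-9615) = (46784155/32399)*(-1/9615) = -9356831/62303277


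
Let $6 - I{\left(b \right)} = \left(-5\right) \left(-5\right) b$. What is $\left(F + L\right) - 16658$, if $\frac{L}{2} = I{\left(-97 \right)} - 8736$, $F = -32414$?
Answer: $-61682$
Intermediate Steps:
$I{\left(b \right)} = 6 - 25 b$ ($I{\left(b \right)} = 6 - \left(-5\right) \left(-5\right) b = 6 - 25 b$)
$L = -12610$ ($L = 2 \left(\left(6 - -2425\right) - 8736\right) = 2 \left(\left(6 + 2425\right) - 8736\right) = 2 \left(2431 - 8736\right) = 2 \left(-6305\right) = -12610$)
$\left(F + L\right) - 16658 = \left(-32414 - 12610\right) - 16658 = -45024 - 16658 = -61682$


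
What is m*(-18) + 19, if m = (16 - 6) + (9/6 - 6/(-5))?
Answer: -1048/5 ≈ -209.60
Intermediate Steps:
m = 127/10 (m = 10 + (9*(1/6) - 6*(-1/5)) = 10 + (3/2 + 6/5) = 10 + 27/10 = 127/10 ≈ 12.700)
m*(-18) + 19 = (127/10)*(-18) + 19 = -1143/5 + 19 = -1048/5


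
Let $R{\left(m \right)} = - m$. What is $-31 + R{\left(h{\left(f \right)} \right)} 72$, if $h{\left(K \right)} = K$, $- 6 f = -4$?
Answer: $-79$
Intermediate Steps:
$f = \frac{2}{3}$ ($f = \left(- \frac{1}{6}\right) \left(-4\right) = \frac{2}{3} \approx 0.66667$)
$-31 + R{\left(h{\left(f \right)} \right)} 72 = -31 + \left(-1\right) \frac{2}{3} \cdot 72 = -31 - 48 = -79$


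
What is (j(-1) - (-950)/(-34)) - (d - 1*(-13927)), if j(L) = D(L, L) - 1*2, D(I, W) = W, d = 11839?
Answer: -438548/17 ≈ -25797.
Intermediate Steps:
j(L) = -2 + L (j(L) = L - 1*2 = L - 2 = -2 + L)
(j(-1) - (-950)/(-34)) - (d - 1*(-13927)) = ((-2 - 1) - (-950)/(-34)) - (11839 - 1*(-13927)) = (-3 - (-950)*(-1)/34) - (11839 + 13927) = (-3 - 10*95/34) - 1*25766 = (-3 - 475/17) - 25766 = -526/17 - 25766 = -438548/17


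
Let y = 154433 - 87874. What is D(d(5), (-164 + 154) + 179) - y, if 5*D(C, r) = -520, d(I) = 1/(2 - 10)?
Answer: -66663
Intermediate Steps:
d(I) = -⅛ (d(I) = 1/(-8) = -⅛)
D(C, r) = -104 (D(C, r) = (⅕)*(-520) = -104)
y = 66559
D(d(5), (-164 + 154) + 179) - y = -104 - 1*66559 = -104 - 66559 = -66663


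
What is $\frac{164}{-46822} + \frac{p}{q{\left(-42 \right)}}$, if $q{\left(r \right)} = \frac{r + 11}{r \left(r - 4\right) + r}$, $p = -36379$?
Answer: $\frac{39259852948}{17701} \approx 2.2179 \cdot 10^{6}$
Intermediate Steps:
$q{\left(r \right)} = \frac{11 + r}{r + r \left(-4 + r\right)}$ ($q{\left(r \right)} = \frac{11 + r}{r \left(-4 + r\right) + r} = \frac{11 + r}{r + r \left(-4 + r\right)}$)
$\frac{164}{-46822} + \frac{p}{q{\left(-42 \right)}} = \frac{164}{-46822} - \frac{36379}{\frac{1}{-42} \frac{1}{-3 - 42} \left(11 - 42\right)} = 164 \left(- \frac{1}{46822}\right) - \frac{36379}{\left(- \frac{1}{42}\right) \frac{1}{-45} \left(-31\right)} = - \frac{2}{571} - \frac{36379}{\left(- \frac{1}{42}\right) \left(- \frac{1}{45}\right) \left(-31\right)} = - \frac{2}{571} - \frac{36379}{- \frac{31}{1890}} = - \frac{2}{571} - - \frac{68756310}{31} = - \frac{2}{571} + \frac{68756310}{31} = \frac{39259852948}{17701}$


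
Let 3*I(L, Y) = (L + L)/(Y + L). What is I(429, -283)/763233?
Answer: 143/55716009 ≈ 2.5666e-6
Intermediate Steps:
I(L, Y) = 2*L/(3*(L + Y)) (I(L, Y) = ((L + L)/(Y + L))/3 = ((2*L)/(L + Y))/3 = (2*L/(L + Y))/3 = 2*L/(3*(L + Y)))
I(429, -283)/763233 = ((2/3)*429/(429 - 283))/763233 = ((2/3)*429/146)*(1/763233) = ((2/3)*429*(1/146))*(1/763233) = (143/73)*(1/763233) = 143/55716009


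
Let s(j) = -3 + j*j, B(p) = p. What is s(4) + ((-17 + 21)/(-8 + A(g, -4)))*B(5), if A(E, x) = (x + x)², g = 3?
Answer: 187/14 ≈ 13.357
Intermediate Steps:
A(E, x) = 4*x² (A(E, x) = (2*x)² = 4*x²)
s(j) = -3 + j²
s(4) + ((-17 + 21)/(-8 + A(g, -4)))*B(5) = (-3 + 4²) + ((-17 + 21)/(-8 + 4*(-4)²))*5 = (-3 + 16) + (4/(-8 + 4*16))*5 = 13 + (4/(-8 + 64))*5 = 13 + (4/56)*5 = 13 + (4*(1/56))*5 = 13 + (1/14)*5 = 13 + 5/14 = 187/14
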